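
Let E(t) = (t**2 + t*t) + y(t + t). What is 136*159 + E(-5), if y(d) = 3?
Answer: 21677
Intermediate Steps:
E(t) = 3 + 2*t**2 (E(t) = (t**2 + t*t) + 3 = (t**2 + t**2) + 3 = 2*t**2 + 3 = 3 + 2*t**2)
136*159 + E(-5) = 136*159 + (3 + 2*(-5)**2) = 21624 + (3 + 2*25) = 21624 + (3 + 50) = 21624 + 53 = 21677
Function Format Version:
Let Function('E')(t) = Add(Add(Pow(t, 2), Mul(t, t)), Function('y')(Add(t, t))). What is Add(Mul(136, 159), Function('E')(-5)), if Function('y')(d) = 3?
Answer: 21677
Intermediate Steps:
Function('E')(t) = Add(3, Mul(2, Pow(t, 2))) (Function('E')(t) = Add(Add(Pow(t, 2), Mul(t, t)), 3) = Add(Add(Pow(t, 2), Pow(t, 2)), 3) = Add(Mul(2, Pow(t, 2)), 3) = Add(3, Mul(2, Pow(t, 2))))
Add(Mul(136, 159), Function('E')(-5)) = Add(Mul(136, 159), Add(3, Mul(2, Pow(-5, 2)))) = Add(21624, Add(3, Mul(2, 25))) = Add(21624, Add(3, 50)) = Add(21624, 53) = 21677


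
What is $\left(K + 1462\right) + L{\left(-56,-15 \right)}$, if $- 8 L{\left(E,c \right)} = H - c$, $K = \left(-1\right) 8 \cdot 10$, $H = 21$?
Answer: $\frac{2755}{2} \approx 1377.5$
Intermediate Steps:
$K = -80$ ($K = \left(-8\right) 10 = -80$)
$L{\left(E,c \right)} = - \frac{21}{8} + \frac{c}{8}$ ($L{\left(E,c \right)} = - \frac{21 - c}{8} = - \frac{21}{8} + \frac{c}{8}$)
$\left(K + 1462\right) + L{\left(-56,-15 \right)} = \left(-80 + 1462\right) + \left(- \frac{21}{8} + \frac{1}{8} \left(-15\right)\right) = 1382 - \frac{9}{2} = \frac{2755}{2}$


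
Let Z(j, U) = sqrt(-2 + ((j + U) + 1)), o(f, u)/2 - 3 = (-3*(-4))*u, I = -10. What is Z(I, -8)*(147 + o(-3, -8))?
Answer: -39*I*sqrt(19) ≈ -170.0*I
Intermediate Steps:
o(f, u) = 6 + 24*u (o(f, u) = 6 + 2*((-3*(-4))*u) = 6 + 2*(12*u) = 6 + 24*u)
Z(j, U) = sqrt(-1 + U + j) (Z(j, U) = sqrt(-2 + ((U + j) + 1)) = sqrt(-2 + (1 + U + j)) = sqrt(-1 + U + j))
Z(I, -8)*(147 + o(-3, -8)) = sqrt(-1 - 8 - 10)*(147 + (6 + 24*(-8))) = sqrt(-19)*(147 + (6 - 192)) = (I*sqrt(19))*(147 - 186) = (I*sqrt(19))*(-39) = -39*I*sqrt(19)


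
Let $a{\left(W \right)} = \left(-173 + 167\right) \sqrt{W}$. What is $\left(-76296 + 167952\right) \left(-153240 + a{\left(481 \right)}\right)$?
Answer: $-14045365440 - 549936 \sqrt{481} \approx -1.4057 \cdot 10^{10}$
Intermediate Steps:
$a{\left(W \right)} = - 6 \sqrt{W}$
$\left(-76296 + 167952\right) \left(-153240 + a{\left(481 \right)}\right) = \left(-76296 + 167952\right) \left(-153240 - 6 \sqrt{481}\right) = 91656 \left(-153240 - 6 \sqrt{481}\right) = -14045365440 - 549936 \sqrt{481}$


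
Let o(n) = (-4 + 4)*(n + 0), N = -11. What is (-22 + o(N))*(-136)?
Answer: 2992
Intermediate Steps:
o(n) = 0 (o(n) = 0*n = 0)
(-22 + o(N))*(-136) = (-22 + 0)*(-136) = -22*(-136) = 2992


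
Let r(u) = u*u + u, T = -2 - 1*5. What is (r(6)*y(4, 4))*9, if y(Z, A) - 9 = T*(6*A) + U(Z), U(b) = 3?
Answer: -58968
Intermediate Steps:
T = -7 (T = -2 - 5 = -7)
r(u) = u + u² (r(u) = u² + u = u + u²)
y(Z, A) = 12 - 42*A (y(Z, A) = 9 + (-42*A + 3) = 9 + (3 - 42*A) = 12 - 42*A)
(r(6)*y(4, 4))*9 = ((6*(1 + 6))*(12 - 42*4))*9 = ((6*7)*(12 - 168))*9 = (42*(-156))*9 = -6552*9 = -58968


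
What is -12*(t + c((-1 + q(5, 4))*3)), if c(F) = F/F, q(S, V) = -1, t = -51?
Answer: 600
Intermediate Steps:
c(F) = 1
-12*(t + c((-1 + q(5, 4))*3)) = -12*(-51 + 1) = -12*(-50) = 600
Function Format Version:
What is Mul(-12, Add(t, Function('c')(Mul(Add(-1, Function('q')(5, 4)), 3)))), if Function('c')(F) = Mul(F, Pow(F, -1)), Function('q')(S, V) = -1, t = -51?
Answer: 600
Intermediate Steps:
Function('c')(F) = 1
Mul(-12, Add(t, Function('c')(Mul(Add(-1, Function('q')(5, 4)), 3)))) = Mul(-12, Add(-51, 1)) = Mul(-12, -50) = 600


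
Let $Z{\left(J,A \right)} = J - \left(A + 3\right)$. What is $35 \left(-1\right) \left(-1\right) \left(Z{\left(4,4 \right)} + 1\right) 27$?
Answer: $-1890$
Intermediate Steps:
$Z{\left(J,A \right)} = -3 + J - A$ ($Z{\left(J,A \right)} = J - \left(3 + A\right) = -3 + J - A$)
$35 \left(-1\right) \left(-1\right) \left(Z{\left(4,4 \right)} + 1\right) 27 = 35 \left(-1\right) \left(-1\right) \left(\left(-3 + 4 - 4\right) + 1\right) 27 = 35 \cdot 1 \left(\left(-3 + 4 - 4\right) + 1\right) 27 = 35 \cdot 1 \left(-3 + 1\right) 27 = 35 \cdot 1 \left(-2\right) 27 = 35 \left(-2\right) 27 = \left(-70\right) 27 = -1890$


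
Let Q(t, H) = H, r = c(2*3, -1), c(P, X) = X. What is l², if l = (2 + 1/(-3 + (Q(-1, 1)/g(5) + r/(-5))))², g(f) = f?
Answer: 194481/28561 ≈ 6.8093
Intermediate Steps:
r = -1
l = 441/169 (l = (2 + 1/(-3 + (1/5 - 1/(-5))))² = (2 + 1/(-3 + (1*(⅕) - 1*(-⅕))))² = (2 + 1/(-3 + (⅕ + ⅕)))² = (2 + 1/(-3 + ⅖))² = (2 + 1/(-13/5))² = (2 - 5/13)² = (21/13)² = 441/169 ≈ 2.6095)
l² = (441/169)² = 194481/28561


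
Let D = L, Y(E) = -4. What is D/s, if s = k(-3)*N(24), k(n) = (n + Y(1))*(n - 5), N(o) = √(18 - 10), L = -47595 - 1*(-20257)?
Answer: -13669*√2/112 ≈ -172.60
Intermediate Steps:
L = -27338 (L = -47595 + 20257 = -27338)
N(o) = 2*√2 (N(o) = √8 = 2*√2)
k(n) = (-5 + n)*(-4 + n) (k(n) = (n - 4)*(n - 5) = (-4 + n)*(-5 + n) = (-5 + n)*(-4 + n))
D = -27338
s = 112*√2 (s = (20 + (-3)² - 9*(-3))*(2*√2) = (20 + 9 + 27)*(2*√2) = 56*(2*√2) = 112*√2 ≈ 158.39)
D/s = -27338*√2/224 = -13669*√2/112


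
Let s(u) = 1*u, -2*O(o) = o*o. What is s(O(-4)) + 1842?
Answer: 1834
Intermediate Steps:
O(o) = -o²/2 (O(o) = -o*o/2 = -o²/2)
s(u) = u
s(O(-4)) + 1842 = -½*(-4)² + 1842 = -½*16 + 1842 = -8 + 1842 = 1834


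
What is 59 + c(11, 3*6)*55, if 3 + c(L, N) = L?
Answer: 499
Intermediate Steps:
c(L, N) = -3 + L
59 + c(11, 3*6)*55 = 59 + (-3 + 11)*55 = 59 + 8*55 = 59 + 440 = 499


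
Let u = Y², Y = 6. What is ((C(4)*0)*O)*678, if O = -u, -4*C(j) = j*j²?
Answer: 0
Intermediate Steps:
u = 36 (u = 6² = 36)
C(j) = -j³/4 (C(j) = -j*j²/4 = -j³/4)
O = -36 (O = -1*36 = -36)
((C(4)*0)*O)*678 = ((-¼*4³*0)*(-36))*678 = ((-¼*64*0)*(-36))*678 = (-16*0*(-36))*678 = (0*(-36))*678 = 0*678 = 0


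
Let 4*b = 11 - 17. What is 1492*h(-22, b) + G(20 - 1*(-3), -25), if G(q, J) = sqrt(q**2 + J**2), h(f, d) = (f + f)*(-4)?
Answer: 262592 + sqrt(1154) ≈ 2.6263e+5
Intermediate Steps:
b = -3/2 (b = (11 - 17)/4 = (1/4)*(-6) = -3/2 ≈ -1.5000)
h(f, d) = -8*f (h(f, d) = (2*f)*(-4) = -8*f)
G(q, J) = sqrt(J**2 + q**2)
1492*h(-22, b) + G(20 - 1*(-3), -25) = 1492*(-8*(-22)) + sqrt((-25)**2 + (20 - 1*(-3))**2) = 1492*176 + sqrt(625 + (20 + 3)**2) = 262592 + sqrt(625 + 23**2) = 262592 + sqrt(625 + 529) = 262592 + sqrt(1154)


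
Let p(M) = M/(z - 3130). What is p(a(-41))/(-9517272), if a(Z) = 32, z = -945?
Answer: 4/4847860425 ≈ 8.2511e-10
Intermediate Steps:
p(M) = -M/4075 (p(M) = M/(-945 - 3130) = M/(-4075) = -M/4075)
p(a(-41))/(-9517272) = -1/4075*32/(-9517272) = -32/4075*(-1/9517272) = 4/4847860425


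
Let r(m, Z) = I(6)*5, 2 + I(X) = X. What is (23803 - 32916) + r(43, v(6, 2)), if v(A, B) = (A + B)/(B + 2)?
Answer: -9093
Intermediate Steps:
I(X) = -2 + X
v(A, B) = (A + B)/(2 + B)
r(m, Z) = 20 (r(m, Z) = (-2 + 6)*5 = 4*5 = 20)
(23803 - 32916) + r(43, v(6, 2)) = (23803 - 32916) + 20 = -9113 + 20 = -9093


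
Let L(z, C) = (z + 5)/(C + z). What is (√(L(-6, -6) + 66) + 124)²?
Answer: (744 + √2379)²/36 ≈ 17458.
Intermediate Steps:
L(z, C) = (5 + z)/(C + z)
(√(L(-6, -6) + 66) + 124)² = (√((5 - 6)/(-6 - 6) + 66) + 124)² = (√(-1/(-12) + 66) + 124)² = (√(-1/12*(-1) + 66) + 124)² = (√(1/12 + 66) + 124)² = (√(793/12) + 124)² = (√2379/6 + 124)² = (124 + √2379/6)²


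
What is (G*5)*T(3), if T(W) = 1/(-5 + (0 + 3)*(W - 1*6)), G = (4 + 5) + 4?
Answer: -65/14 ≈ -4.6429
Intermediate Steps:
G = 13 (G = 9 + 4 = 13)
T(W) = 1/(-23 + 3*W) (T(W) = 1/(-5 + 3*(W - 6)) = 1/(-5 + 3*(-6 + W)) = 1/(-5 + (-18 + 3*W)) = 1/(-23 + 3*W))
(G*5)*T(3) = (13*5)/(-23 + 3*3) = 65/(-23 + 9) = 65/(-14) = 65*(-1/14) = -65/14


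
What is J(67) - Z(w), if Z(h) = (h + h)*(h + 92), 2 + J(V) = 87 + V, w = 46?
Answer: -12544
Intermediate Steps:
J(V) = 85 + V (J(V) = -2 + (87 + V) = 85 + V)
Z(h) = 2*h*(92 + h) (Z(h) = (2*h)*(92 + h) = 2*h*(92 + h))
J(67) - Z(w) = (85 + 67) - 2*46*(92 + 46) = 152 - 2*46*138 = 152 - 1*12696 = 152 - 12696 = -12544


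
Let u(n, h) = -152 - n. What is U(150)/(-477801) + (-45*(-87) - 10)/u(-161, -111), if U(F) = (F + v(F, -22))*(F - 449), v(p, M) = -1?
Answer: 69119032/159267 ≈ 433.98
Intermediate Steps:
U(F) = (-1 + F)*(-449 + F) (U(F) = (F - 1)*(F - 449) = (-1 + F)*(-449 + F))
U(150)/(-477801) + (-45*(-87) - 10)/u(-161, -111) = (449 + 150² - 450*150)/(-477801) + (-45*(-87) - 10)/(-152 - 1*(-161)) = (449 + 22500 - 67500)*(-1/477801) + (3915 - 10)/(-152 + 161) = -44551*(-1/477801) + 3905/9 = 44551/477801 + 3905*(⅑) = 44551/477801 + 3905/9 = 69119032/159267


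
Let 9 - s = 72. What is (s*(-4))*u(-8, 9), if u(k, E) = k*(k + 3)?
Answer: 10080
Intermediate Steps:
s = -63 (s = 9 - 1*72 = 9 - 72 = -63)
u(k, E) = k*(3 + k)
(s*(-4))*u(-8, 9) = (-63*(-4))*(-8*(3 - 8)) = 252*(-8*(-5)) = 252*40 = 10080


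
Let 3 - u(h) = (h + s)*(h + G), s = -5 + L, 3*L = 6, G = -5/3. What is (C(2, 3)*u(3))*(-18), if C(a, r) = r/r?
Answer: -54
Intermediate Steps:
G = -5/3 (G = -5*⅓ = -5/3 ≈ -1.6667)
L = 2 (L = (⅓)*6 = 2)
C(a, r) = 1
s = -3 (s = -5 + 2 = -3)
u(h) = 3 - (-3 + h)*(-5/3 + h) (u(h) = 3 - (h - 3)*(h - 5/3) = 3 - (-3 + h)*(-5/3 + h))
(C(2, 3)*u(3))*(-18) = (1*(-2 - 1*3² + (14/3)*3))*(-18) = (1*(-2 - 1*9 + 14))*(-18) = (1*(-2 - 9 + 14))*(-18) = (1*3)*(-18) = 3*(-18) = -54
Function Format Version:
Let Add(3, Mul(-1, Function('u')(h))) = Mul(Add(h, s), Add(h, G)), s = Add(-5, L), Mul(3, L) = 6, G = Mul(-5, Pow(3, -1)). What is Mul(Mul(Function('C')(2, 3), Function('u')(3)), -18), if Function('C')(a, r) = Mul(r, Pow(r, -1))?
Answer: -54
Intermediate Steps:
G = Rational(-5, 3) (G = Mul(-5, Rational(1, 3)) = Rational(-5, 3) ≈ -1.6667)
L = 2 (L = Mul(Rational(1, 3), 6) = 2)
Function('C')(a, r) = 1
s = -3 (s = Add(-5, 2) = -3)
Function('u')(h) = Add(3, Mul(-1, Add(-3, h), Add(Rational(-5, 3), h))) (Function('u')(h) = Add(3, Mul(-1, Mul(Add(h, -3), Add(h, Rational(-5, 3))))) = Add(3, Mul(-1, Mul(Add(-3, h), Add(Rational(-5, 3), h)))) = Add(3, Mul(-1, Add(-3, h), Add(Rational(-5, 3), h))))
Mul(Mul(Function('C')(2, 3), Function('u')(3)), -18) = Mul(Mul(1, Add(-2, Mul(-1, Pow(3, 2)), Mul(Rational(14, 3), 3))), -18) = Mul(Mul(1, Add(-2, Mul(-1, 9), 14)), -18) = Mul(Mul(1, Add(-2, -9, 14)), -18) = Mul(Mul(1, 3), -18) = Mul(3, -18) = -54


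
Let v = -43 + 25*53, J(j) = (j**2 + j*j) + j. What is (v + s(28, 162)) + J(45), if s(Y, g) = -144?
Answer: 5233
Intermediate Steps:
J(j) = j + 2*j**2 (J(j) = (j**2 + j**2) + j = 2*j**2 + j = j + 2*j**2)
v = 1282 (v = -43 + 1325 = 1282)
(v + s(28, 162)) + J(45) = (1282 - 144) + 45*(1 + 2*45) = 1138 + 45*(1 + 90) = 1138 + 45*91 = 1138 + 4095 = 5233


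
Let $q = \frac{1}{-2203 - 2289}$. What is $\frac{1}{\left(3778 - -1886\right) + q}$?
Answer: $\frac{4492}{25442687} \approx 0.00017655$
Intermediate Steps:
$q = - \frac{1}{4492}$ ($q = \frac{1}{-4492} = - \frac{1}{4492} \approx -0.00022262$)
$\frac{1}{\left(3778 - -1886\right) + q} = \frac{1}{\left(3778 - -1886\right) - \frac{1}{4492}} = \frac{1}{\left(3778 + 1886\right) - \frac{1}{4492}} = \frac{1}{5664 - \frac{1}{4492}} = \frac{1}{\frac{25442687}{4492}} = \frac{4492}{25442687}$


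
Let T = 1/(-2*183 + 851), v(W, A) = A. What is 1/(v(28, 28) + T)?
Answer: 485/13581 ≈ 0.035712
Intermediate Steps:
T = 1/485 (T = 1/(-366 + 851) = 1/485 ≈ 0.0020619)
1/(v(28, 28) + T) = 1/(28 + 1/485) = 1/(13581/485) = 485/13581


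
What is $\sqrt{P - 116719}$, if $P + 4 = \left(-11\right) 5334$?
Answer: $i \sqrt{175397} \approx 418.8 i$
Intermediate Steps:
$P = -58678$ ($P = -4 - 58674 = -58678$)
$\sqrt{P - 116719} = \sqrt{-58678 - 116719} = \sqrt{-175397} = i \sqrt{175397}$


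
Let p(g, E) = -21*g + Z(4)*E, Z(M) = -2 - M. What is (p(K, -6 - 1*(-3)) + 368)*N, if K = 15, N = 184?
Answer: 13064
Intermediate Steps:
p(g, E) = -21*g - 6*E (p(g, E) = -21*g + (-2 - 1*4)*E = -21*g + (-2 - 4)*E = -21*g - 6*E)
(p(K, -6 - 1*(-3)) + 368)*N = ((-21*15 - 6*(-6 - 1*(-3))) + 368)*184 = ((-315 - 6*(-6 + 3)) + 368)*184 = ((-315 - 6*(-3)) + 368)*184 = ((-315 + 18) + 368)*184 = (-297 + 368)*184 = 71*184 = 13064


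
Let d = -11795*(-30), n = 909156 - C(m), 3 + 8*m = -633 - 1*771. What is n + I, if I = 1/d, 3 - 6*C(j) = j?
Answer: 2573554411583/2830800 ≈ 9.0913e+5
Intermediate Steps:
m = -1407/8 (m = -3/8 + (-633 - 1*771)/8 = -3/8 + (-633 - 771)/8 = -3/8 + (⅛)*(-1404) = -3/8 - 351/2 = -1407/8 ≈ -175.88)
C(j) = ½ - j/6
n = 14546019/16 (n = 909156 - (½ - ⅙*(-1407/8)) = 909156 - (½ + 469/16) = 909156 - 1*477/16 = 909156 - 477/16 = 14546019/16 ≈ 9.0913e+5)
d = 353850
I = 1/353850 ≈ 2.8261e-6
n + I = 14546019/16 + 1/353850 = 2573554411583/2830800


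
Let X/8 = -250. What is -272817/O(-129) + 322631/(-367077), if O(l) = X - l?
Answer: 99541203308/686801067 ≈ 144.93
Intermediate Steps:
X = -2000 (X = 8*(-250) = -2000)
O(l) = -2000 - l
-272817/O(-129) + 322631/(-367077) = -272817/(-2000 - 1*(-129)) + 322631/(-367077) = -272817/(-2000 + 129) + 322631*(-1/367077) = -272817/(-1871) - 322631/367077 = -272817*(-1/1871) - 322631/367077 = 272817/1871 - 322631/367077 = 99541203308/686801067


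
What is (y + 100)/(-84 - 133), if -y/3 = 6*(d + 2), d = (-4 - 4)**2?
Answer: 1088/217 ≈ 5.0138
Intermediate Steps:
d = 64 (d = (-8)**2 = 64)
y = -1188 (y = -18*(64 + 2) = -18*66 = -3*396 = -1188)
(y + 100)/(-84 - 133) = (-1188 + 100)/(-84 - 133) = -1088/(-217) = -1088*(-1/217) = 1088/217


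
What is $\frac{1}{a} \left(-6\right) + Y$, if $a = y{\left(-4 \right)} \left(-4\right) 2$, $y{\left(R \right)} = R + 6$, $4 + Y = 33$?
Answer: $\frac{235}{8} \approx 29.375$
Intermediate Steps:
$Y = 29$ ($Y = -4 + 33 = 29$)
$y{\left(R \right)} = 6 + R$
$a = -16$ ($a = \left(6 - 4\right) \left(-4\right) 2 = 2 \left(-4\right) 2 = \left(-8\right) 2 = -16$)
$\frac{1}{a} \left(-6\right) + Y = \frac{1}{-16} \left(-6\right) + 29 = \left(- \frac{1}{16}\right) \left(-6\right) + 29 = \frac{3}{8} + 29 = \frac{235}{8}$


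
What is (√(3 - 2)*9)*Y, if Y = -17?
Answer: -153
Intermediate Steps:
(√(3 - 2)*9)*Y = (√(3 - 2)*9)*(-17) = (√1*9)*(-17) = (1*9)*(-17) = 9*(-17) = -153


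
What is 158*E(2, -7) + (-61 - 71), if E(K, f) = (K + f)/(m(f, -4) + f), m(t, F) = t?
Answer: -529/7 ≈ -75.571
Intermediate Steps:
E(K, f) = (K + f)/(2*f) (E(K, f) = (K + f)/(f + f) = (K + f)/((2*f)) = (K + f)*(1/(2*f)) = (K + f)/(2*f))
158*E(2, -7) + (-61 - 71) = 158*((1/2)*(2 - 7)/(-7)) + (-61 - 71) = 158*((1/2)*(-1/7)*(-5)) - 132 = 158*(5/14) - 132 = 395/7 - 132 = -529/7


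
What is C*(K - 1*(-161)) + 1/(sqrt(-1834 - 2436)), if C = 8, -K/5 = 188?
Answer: -6232 - I*sqrt(4270)/4270 ≈ -6232.0 - 0.015303*I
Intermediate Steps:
K = -940 (K = -5*188 = -940)
C*(K - 1*(-161)) + 1/(sqrt(-1834 - 2436)) = 8*(-940 - 1*(-161)) + 1/(sqrt(-1834 - 2436)) = 8*(-940 + 161) + 1/(sqrt(-4270)) = 8*(-779) + 1/(I*sqrt(4270)) = -6232 - I*sqrt(4270)/4270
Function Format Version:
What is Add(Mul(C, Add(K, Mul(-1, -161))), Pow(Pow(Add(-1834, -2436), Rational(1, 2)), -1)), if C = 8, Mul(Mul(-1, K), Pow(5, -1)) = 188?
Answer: Add(-6232, Mul(Rational(-1, 4270), I, Pow(4270, Rational(1, 2)))) ≈ Add(-6232.0, Mul(-0.015303, I))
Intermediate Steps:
K = -940 (K = Mul(-5, 188) = -940)
Add(Mul(C, Add(K, Mul(-1, -161))), Pow(Pow(Add(-1834, -2436), Rational(1, 2)), -1)) = Add(Mul(8, Add(-940, Mul(-1, -161))), Pow(Pow(Add(-1834, -2436), Rational(1, 2)), -1)) = Add(Mul(8, Add(-940, 161)), Pow(Pow(-4270, Rational(1, 2)), -1)) = Add(Mul(8, -779), Pow(Mul(I, Pow(4270, Rational(1, 2))), -1)) = Add(-6232, Mul(Rational(-1, 4270), I, Pow(4270, Rational(1, 2))))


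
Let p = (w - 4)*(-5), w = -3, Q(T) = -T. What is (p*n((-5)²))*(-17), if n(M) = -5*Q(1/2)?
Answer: -2975/2 ≈ -1487.5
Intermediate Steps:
n(M) = 5/2 (n(M) = -(-5)/2 = -5*(-½) = 5/2)
p = 35 (p = (-3 - 4)*(-5) = -7*(-5) = 35)
(p*n((-5)²))*(-17) = (35*(5/2))*(-17) = (175/2)*(-17) = -2975/2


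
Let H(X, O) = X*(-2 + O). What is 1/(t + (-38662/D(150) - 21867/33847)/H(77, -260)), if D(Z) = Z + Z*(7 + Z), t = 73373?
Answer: 8091528129300/593699694344549207 ≈ 1.3629e-5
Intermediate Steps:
1/(t + (-38662/D(150) - 21867/33847)/H(77, -260)) = 1/(73373 + (-38662*1/(150*(8 + 150)) - 21867/33847)/((77*(-2 - 260)))) = 1/(73373 + (-38662/(150*158) - 21867*1/33847)/((77*(-262)))) = 1/(73373 + (-38662/23700 - 21867/33847)/(-20174)) = 1/(73373 + (-38662*1/23700 - 21867/33847)*(-1/20174)) = 1/(73373 + (-19331/11850 - 21867/33847)*(-1/20174)) = 1/(73373 - 913420307/401086950*(-1/20174)) = 1/(73373 + 913420307/8091528129300) = 1/(593699694344549207/8091528129300) = 8091528129300/593699694344549207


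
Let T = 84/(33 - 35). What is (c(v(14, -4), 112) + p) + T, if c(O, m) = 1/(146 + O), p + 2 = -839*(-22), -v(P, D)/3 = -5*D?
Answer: 1583605/86 ≈ 18414.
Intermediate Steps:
v(P, D) = 15*D (v(P, D) = -(-15)*D = 15*D)
T = -42 (T = 84/(-2) = 84*(-½) = -42)
p = 18456 (p = -2 - 839*(-22) = -2 + 18458 = 18456)
(c(v(14, -4), 112) + p) + T = (1/(146 + 15*(-4)) + 18456) - 42 = (1/(146 - 60) + 18456) - 42 = (1/86 + 18456) - 42 = 1587217/86 - 42 = 1583605/86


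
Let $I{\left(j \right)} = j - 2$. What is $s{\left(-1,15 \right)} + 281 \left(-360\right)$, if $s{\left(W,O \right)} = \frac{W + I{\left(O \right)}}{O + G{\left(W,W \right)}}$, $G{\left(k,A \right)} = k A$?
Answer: $- \frac{404637}{4} \approx -1.0116 \cdot 10^{5}$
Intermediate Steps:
$G{\left(k,A \right)} = A k$
$I{\left(j \right)} = -2 + j$ ($I{\left(j \right)} = j - 2 = -2 + j$)
$s{\left(W,O \right)} = \frac{-2 + O + W}{O + W^{2}}$ ($s{\left(W,O \right)} = \frac{W + \left(-2 + O\right)}{O + W W} = \frac{-2 + O + W}{O + W^{2}}$)
$s{\left(-1,15 \right)} + 281 \left(-360\right) = \frac{-2 + 15 - 1}{15 + \left(-1\right)^{2}} + 281 \left(-360\right) = \frac{1}{15 + 1} \cdot 12 - 101160 = \frac{1}{16} \cdot 12 - 101160 = \frac{3}{4} - 101160 = - \frac{404637}{4}$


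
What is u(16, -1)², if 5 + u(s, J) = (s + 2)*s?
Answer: 80089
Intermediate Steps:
u(s, J) = -5 + s*(2 + s) (u(s, J) = -5 + (s + 2)*s = -5 + (2 + s)*s = -5 + s*(2 + s))
u(16, -1)² = (-5 + 16² + 2*16)² = (-5 + 256 + 32)² = 283² = 80089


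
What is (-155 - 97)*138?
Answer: -34776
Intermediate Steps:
(-155 - 97)*138 = -252*138 = -34776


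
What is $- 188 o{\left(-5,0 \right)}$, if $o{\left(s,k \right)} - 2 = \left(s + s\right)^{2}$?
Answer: $-19176$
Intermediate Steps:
$o{\left(s,k \right)} = 2 + 4 s^{2}$ ($o{\left(s,k \right)} = 2 + \left(s + s\right)^{2} = 2 + \left(2 s\right)^{2} = 2 + 4 s^{2}$)
$- 188 o{\left(-5,0 \right)} = - 188 \left(2 + 4 \left(-5\right)^{2}\right) = - 188 \left(2 + 4 \cdot 25\right) = - 188 \left(2 + 100\right) = \left(-188\right) 102 = -19176$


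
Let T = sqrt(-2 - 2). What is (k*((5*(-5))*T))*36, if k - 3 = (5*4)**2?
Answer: -725400*I ≈ -7.254e+5*I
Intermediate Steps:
T = 2*I (T = sqrt(-4) = 2*I ≈ 2.0*I)
k = 403 (k = 3 + (5*4)**2 = 3 + 20**2 = 3 + 400 = 403)
(k*((5*(-5))*T))*36 = (403*((5*(-5))*(2*I)))*36 = (403*(-50*I))*36 = -20150*I*36 = -725400*I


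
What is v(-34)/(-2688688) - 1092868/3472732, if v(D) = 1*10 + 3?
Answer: -734606555675/2334273213904 ≈ -0.31470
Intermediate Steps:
v(D) = 13 (v(D) = 10 + 3 = 13)
v(-34)/(-2688688) - 1092868/3472732 = 13/(-2688688) - 1092868/3472732 = 13*(-1/2688688) - 1092868*1/3472732 = -13/2688688 - 273217/868183 = -734606555675/2334273213904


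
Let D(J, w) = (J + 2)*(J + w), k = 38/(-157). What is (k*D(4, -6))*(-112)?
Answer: -51072/157 ≈ -325.30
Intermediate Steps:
k = -38/157 (k = 38*(-1/157) = -38/157 ≈ -0.24204)
D(J, w) = (2 + J)*(J + w)
(k*D(4, -6))*(-112) = -38*(4² + 2*4 + 2*(-6) + 4*(-6))/157*(-112) = -38*(16 + 8 - 12 - 24)/157*(-112) = -38/157*(-12)*(-112) = (456/157)*(-112) = -51072/157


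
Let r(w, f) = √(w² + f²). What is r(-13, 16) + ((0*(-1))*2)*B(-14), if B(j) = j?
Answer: 5*√17 ≈ 20.616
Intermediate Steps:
r(w, f) = √(f² + w²)
r(-13, 16) + ((0*(-1))*2)*B(-14) = √(16² + (-13)²) + ((0*(-1))*2)*(-14) = √(256 + 169) + (0*2)*(-14) = √425 + 0*(-14) = 5*√17 + 0 = 5*√17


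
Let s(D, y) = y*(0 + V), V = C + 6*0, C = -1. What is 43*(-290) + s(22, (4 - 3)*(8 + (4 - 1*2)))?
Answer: -12480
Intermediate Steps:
V = -1 (V = -1 + 6*0 = -1 + 0 = -1)
s(D, y) = -y (s(D, y) = y*(0 - 1) = y*(-1) = -y)
43*(-290) + s(22, (4 - 3)*(8 + (4 - 1*2))) = 43*(-290) - (4 - 3)*(8 + (4 - 1*2)) = -12470 - (8 + (4 - 2)) = -12470 - (8 + 2) = -12470 - 10 = -12480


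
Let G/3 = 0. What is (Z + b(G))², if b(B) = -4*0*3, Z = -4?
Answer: 16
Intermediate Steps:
G = 0 (G = 3*0 = 0)
b(B) = 0 (b(B) = 0*3 = 0)
(Z + b(G))² = (-4 + 0)² = (-4)² = 16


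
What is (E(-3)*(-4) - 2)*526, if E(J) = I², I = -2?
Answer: -9468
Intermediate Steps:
E(J) = 4 (E(J) = (-2)² = 4)
(E(-3)*(-4) - 2)*526 = (4*(-4) - 2)*526 = (-16 - 2)*526 = -18*526 = -9468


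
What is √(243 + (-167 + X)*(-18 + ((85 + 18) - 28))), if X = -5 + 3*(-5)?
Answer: 4*I*√651 ≈ 102.06*I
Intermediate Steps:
X = -20 (X = -5 - 15 = -20)
√(243 + (-167 + X)*(-18 + ((85 + 18) - 28))) = √(243 + (-167 - 20)*(-18 + ((85 + 18) - 28))) = √(243 - 187*(-18 + (103 - 28))) = √(243 - 187*(-18 + 75)) = √(243 - 187*57) = √(243 - 10659) = √(-10416) = 4*I*√651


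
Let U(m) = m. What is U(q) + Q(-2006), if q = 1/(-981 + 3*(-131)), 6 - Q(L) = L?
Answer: 2764487/1374 ≈ 2012.0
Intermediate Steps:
Q(L) = 6 - L
q = -1/1374 (q = 1/(-981 - 393) = 1/(-1374) = -1/1374 ≈ -0.00072780)
U(q) + Q(-2006) = -1/1374 + (6 - 1*(-2006)) = -1/1374 + (6 + 2006) = -1/1374 + 2012 = 2764487/1374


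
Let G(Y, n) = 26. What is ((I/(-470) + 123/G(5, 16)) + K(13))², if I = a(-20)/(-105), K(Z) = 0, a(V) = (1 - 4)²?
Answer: 255891304449/11432955625 ≈ 22.382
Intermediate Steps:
a(V) = 9 (a(V) = (-3)² = 9)
I = -3/35 (I = 9/(-105) = 9*(-1/105) = -3/35 ≈ -0.085714)
((I/(-470) + 123/G(5, 16)) + K(13))² = ((-3/35/(-470) + 123/26) + 0)² = ((-3/35*(-1/470) + 123*(1/26)) + 0)² = ((3/16450 + 123/26) + 0)² = (505857/106925 + 0)² = (505857/106925)² = 255891304449/11432955625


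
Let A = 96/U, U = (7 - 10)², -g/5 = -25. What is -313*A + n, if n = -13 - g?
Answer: -10430/3 ≈ -3476.7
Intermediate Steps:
g = 125 (g = -5*(-25) = 125)
U = 9 (U = (-3)² = 9)
A = 32/3 (A = 96/9 = 96*(⅑) = 32/3 ≈ 10.667)
n = -138 (n = -13 - 1*125 = -13 - 125 = -138)
-313*A + n = -313*32/3 - 138 = -10016/3 - 138 = -10430/3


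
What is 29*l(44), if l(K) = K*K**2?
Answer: 2470336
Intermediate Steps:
l(K) = K**3
29*l(44) = 29*44**3 = 29*85184 = 2470336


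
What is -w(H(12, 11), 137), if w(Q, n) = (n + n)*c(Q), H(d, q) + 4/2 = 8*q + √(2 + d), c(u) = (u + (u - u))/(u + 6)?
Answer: -1082026/4225 - 822*√14/4225 ≈ -256.83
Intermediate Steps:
c(u) = u/(6 + u) (c(u) = (u + 0)/(6 + u) = u/(6 + u))
H(d, q) = -2 + √(2 + d) + 8*q (H(d, q) = -2 + (8*q + √(2 + d)) = -2 + (√(2 + d) + 8*q) = -2 + √(2 + d) + 8*q)
w(Q, n) = 2*Q*n/(6 + Q) (w(Q, n) = (n + n)*(Q/(6 + Q)) = (2*n)*(Q/(6 + Q)) = 2*Q*n/(6 + Q))
-w(H(12, 11), 137) = -2*(-2 + √(2 + 12) + 8*11)*137/(6 + (-2 + √(2 + 12) + 8*11)) = -2*(-2 + √14 + 88)*137/(6 + (-2 + √14 + 88)) = -2*(86 + √14)*137/(6 + (86 + √14)) = -2*(86 + √14)*137/(92 + √14) = -274*(86 + √14)/(92 + √14)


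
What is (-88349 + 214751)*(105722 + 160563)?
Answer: 33658956570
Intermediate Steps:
(-88349 + 214751)*(105722 + 160563) = 126402*266285 = 33658956570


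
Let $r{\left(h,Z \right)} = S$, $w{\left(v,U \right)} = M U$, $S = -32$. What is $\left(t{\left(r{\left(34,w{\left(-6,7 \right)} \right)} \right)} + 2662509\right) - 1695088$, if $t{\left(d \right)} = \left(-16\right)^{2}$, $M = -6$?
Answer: $967677$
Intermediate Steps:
$w{\left(v,U \right)} = - 6 U$
$r{\left(h,Z \right)} = -32$
$t{\left(d \right)} = 256$
$\left(t{\left(r{\left(34,w{\left(-6,7 \right)} \right)} \right)} + 2662509\right) - 1695088 = \left(256 + 2662509\right) - 1695088 = 2662765 - 1695088 = 967677$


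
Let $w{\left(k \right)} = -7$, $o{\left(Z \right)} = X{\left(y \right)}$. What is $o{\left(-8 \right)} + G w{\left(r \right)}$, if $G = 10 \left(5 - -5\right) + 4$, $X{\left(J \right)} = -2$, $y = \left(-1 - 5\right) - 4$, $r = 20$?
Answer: $-730$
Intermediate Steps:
$y = -10$ ($y = -6 - 4 = -10$)
$o{\left(Z \right)} = -2$
$G = 104$ ($G = 10 \left(5 + 5\right) + 4 = 10 \cdot 10 + 4 = 100 + 4 = 104$)
$o{\left(-8 \right)} + G w{\left(r \right)} = -2 + 104 \left(-7\right) = -2 - 728 = -730$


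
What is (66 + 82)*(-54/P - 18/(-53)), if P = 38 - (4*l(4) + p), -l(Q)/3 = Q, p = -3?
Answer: -186480/4717 ≈ -39.534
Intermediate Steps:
l(Q) = -3*Q
P = 89 (P = 38 - (4*(-3*4) - 3) = 38 - (4*(-12) - 3) = 38 - (-48 - 3) = 38 - 1*(-51) = 38 + 51 = 89)
(66 + 82)*(-54/P - 18/(-53)) = (66 + 82)*(-54/89 - 18/(-53)) = 148*(-54*1/89 - 18*(-1/53)) = 148*(-54/89 + 18/53) = 148*(-1260/4717) = -186480/4717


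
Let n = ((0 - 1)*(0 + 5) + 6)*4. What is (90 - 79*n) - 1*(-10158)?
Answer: 9932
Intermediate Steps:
n = 4 (n = (-1*5 + 6)*4 = (-5 + 6)*4 = 1*4 = 4)
(90 - 79*n) - 1*(-10158) = (90 - 79*4) - 1*(-10158) = (90 - 316) + 10158 = -226 + 10158 = 9932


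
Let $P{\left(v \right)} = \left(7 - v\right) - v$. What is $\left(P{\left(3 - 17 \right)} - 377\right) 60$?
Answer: $-20520$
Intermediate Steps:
$P{\left(v \right)} = 7 - 2 v$
$\left(P{\left(3 - 17 \right)} - 377\right) 60 = \left(\left(7 - 2 \left(3 - 17\right)\right) - 377\right) 60 = \left(\left(7 - -28\right) - 377\right) 60 = \left(\left(7 + 28\right) - 377\right) 60 = \left(35 - 377\right) 60 = \left(-342\right) 60 = -20520$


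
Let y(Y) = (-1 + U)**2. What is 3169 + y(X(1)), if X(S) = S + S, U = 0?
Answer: 3170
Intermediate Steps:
X(S) = 2*S
y(Y) = 1 (y(Y) = (-1 + 0)**2 = (-1)**2 = 1)
3169 + y(X(1)) = 3169 + 1 = 3170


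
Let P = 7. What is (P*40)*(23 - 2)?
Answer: 5880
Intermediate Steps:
(P*40)*(23 - 2) = (7*40)*(23 - 2) = 280*21 = 5880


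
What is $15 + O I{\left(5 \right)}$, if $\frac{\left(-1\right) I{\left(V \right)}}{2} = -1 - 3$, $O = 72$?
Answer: $591$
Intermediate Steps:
$I{\left(V \right)} = 8$ ($I{\left(V \right)} = - 2 \left(-1 - 3\right) = \left(-2\right) \left(-4\right) = 8$)
$15 + O I{\left(5 \right)} = 15 + 72 \cdot 8 = 15 + 576 = 591$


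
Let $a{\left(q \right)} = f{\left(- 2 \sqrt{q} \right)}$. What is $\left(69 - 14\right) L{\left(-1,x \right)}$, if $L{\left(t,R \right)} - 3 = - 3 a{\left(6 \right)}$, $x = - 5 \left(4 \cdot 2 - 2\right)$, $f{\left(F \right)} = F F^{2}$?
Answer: $165 + 7920 \sqrt{6} \approx 19565.0$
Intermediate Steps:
$f{\left(F \right)} = F^{3}$
$a{\left(q \right)} = - 8 q^{\frac{3}{2}}$ ($a{\left(q \right)} = \left(- 2 \sqrt{q}\right)^{3} = - 8 q^{\frac{3}{2}}$)
$x = -30$ ($x = - 5 \left(8 - 2\right) = \left(-5\right) 6 = -30$)
$L{\left(t,R \right)} = 3 + 144 \sqrt{6}$ ($L{\left(t,R \right)} = 3 - 3 \left(- 8 \cdot 6^{\frac{3}{2}}\right) = 3 - 3 \left(- 8 \cdot 6 \sqrt{6}\right) = 3 - 3 \left(- 48 \sqrt{6}\right) = 3 + 144 \sqrt{6}$)
$\left(69 - 14\right) L{\left(-1,x \right)} = \left(69 - 14\right) \left(3 + 144 \sqrt{6}\right) = 55 \left(3 + 144 \sqrt{6}\right) = 165 + 7920 \sqrt{6}$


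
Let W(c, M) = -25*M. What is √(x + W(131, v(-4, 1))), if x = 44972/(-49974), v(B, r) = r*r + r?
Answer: 2*I*√7944841533/24987 ≈ 7.1344*I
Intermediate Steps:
v(B, r) = r + r² (v(B, r) = r² + r = r + r²)
x = -22486/24987 (x = 44972*(-1/49974) = -22486/24987 ≈ -0.89991)
√(x + W(131, v(-4, 1))) = √(-22486/24987 - 25*(1 + 1)) = √(-22486/24987 - 25*2) = √(-22486/24987 - 50) = √(-1271836/24987) = 2*I*√7944841533/24987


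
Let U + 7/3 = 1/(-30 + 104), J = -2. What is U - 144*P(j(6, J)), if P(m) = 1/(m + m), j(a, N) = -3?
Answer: 4813/222 ≈ 21.680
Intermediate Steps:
U = -515/222 (U = -7/3 + 1/(-30 + 104) = -7/3 + 1/74 = -515/222 ≈ -2.3198)
P(m) = 1/(2*m)
U - 144*P(j(6, J)) = -515/222 - 72/(-3) = -515/222 - 72*(-1)/3 = -515/222 - 144*(-⅙) = -515/222 + 24 = 4813/222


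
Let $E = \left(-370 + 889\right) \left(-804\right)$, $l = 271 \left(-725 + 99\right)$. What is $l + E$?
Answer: $-586922$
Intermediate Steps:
$l = -169646$ ($l = 271 \left(-626\right) = -169646$)
$E = -417276$ ($E = 519 \left(-804\right) = -417276$)
$l + E = -169646 - 417276 = -586922$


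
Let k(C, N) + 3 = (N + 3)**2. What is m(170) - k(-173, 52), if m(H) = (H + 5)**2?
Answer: 27603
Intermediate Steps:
m(H) = (5 + H)**2
k(C, N) = -3 + (3 + N)**2 (k(C, N) = -3 + (N + 3)**2 = -3 + (3 + N)**2)
m(170) - k(-173, 52) = (5 + 170)**2 - (-3 + (3 + 52)**2) = 175**2 - (-3 + 55**2) = 30625 - (-3 + 3025) = 30625 - 1*3022 = 30625 - 3022 = 27603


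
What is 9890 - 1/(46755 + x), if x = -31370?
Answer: 152157649/15385 ≈ 9890.0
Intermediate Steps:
9890 - 1/(46755 + x) = 9890 - 1/(46755 - 31370) = 9890 - 1/15385 = 152157649/15385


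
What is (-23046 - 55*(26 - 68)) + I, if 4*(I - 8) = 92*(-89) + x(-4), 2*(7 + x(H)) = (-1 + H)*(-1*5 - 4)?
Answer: -182169/8 ≈ -22771.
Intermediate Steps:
x(H) = -5/2 - 9*H/2 (x(H) = -7 + ((-1 + H)*(-1*5 - 4))/2 = -7 + ((-1 + H)*(-5 - 4))/2 = -7 + ((-1 + H)*(-9))/2 = -7 + (9 - 9*H)/2 = -7 + (9/2 - 9*H/2) = -5/2 - 9*H/2)
I = -16281/8 (I = 8 + (92*(-89) + (-5/2 - 9/2*(-4)))/4 = 8 + (-8188 + (-5/2 + 18))/4 = 8 + (-8188 + 31/2)/4 = 8 + (¼)*(-16345/2) = 8 - 16345/8 = -16281/8 ≈ -2035.1)
(-23046 - 55*(26 - 68)) + I = (-23046 - 55*(26 - 68)) - 16281/8 = (-23046 - 55*(-42)) - 16281/8 = (-23046 + 2310) - 16281/8 = -20736 - 16281/8 = -182169/8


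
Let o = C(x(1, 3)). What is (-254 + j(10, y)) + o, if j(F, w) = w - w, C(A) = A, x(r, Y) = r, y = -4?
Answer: -253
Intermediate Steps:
j(F, w) = 0
o = 1
(-254 + j(10, y)) + o = (-254 + 0) + 1 = -254 + 1 = -253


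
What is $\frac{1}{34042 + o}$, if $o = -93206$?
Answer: $- \frac{1}{59164} \approx -1.6902 \cdot 10^{-5}$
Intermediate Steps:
$\frac{1}{34042 + o} = \frac{1}{34042 - 93206} = \frac{1}{-59164} = - \frac{1}{59164}$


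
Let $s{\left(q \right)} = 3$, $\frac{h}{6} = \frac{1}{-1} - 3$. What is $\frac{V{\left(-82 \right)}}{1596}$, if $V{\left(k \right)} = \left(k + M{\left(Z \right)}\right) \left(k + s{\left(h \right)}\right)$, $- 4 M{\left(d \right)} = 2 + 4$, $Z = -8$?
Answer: $\frac{13193}{3192} \approx 4.1331$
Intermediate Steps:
$M{\left(d \right)} = - \frac{3}{2}$ ($M{\left(d \right)} = - \frac{2 + 4}{4} = \left(- \frac{1}{4}\right) 6 = - \frac{3}{2}$)
$h = -24$ ($h = 6 \left(\frac{1}{-1} - 3\right) = 6 \left(-1 - 3\right) = 6 \left(-4\right) = -24$)
$V{\left(k \right)} = \left(3 + k\right) \left(- \frac{3}{2} + k\right)$ ($V{\left(k \right)} = \left(k - \frac{3}{2}\right) \left(k + 3\right) = \left(- \frac{3}{2} + k\right) \left(3 + k\right) = \left(3 + k\right) \left(- \frac{3}{2} + k\right)$)
$\frac{V{\left(-82 \right)}}{1596} = \frac{- \frac{9}{2} + \left(-82\right)^{2} + \frac{3}{2} \left(-82\right)}{1596} = \left(- \frac{9}{2} + 6724 - 123\right) \frac{1}{1596} = \frac{13193}{2} \cdot \frac{1}{1596} = \frac{13193}{3192}$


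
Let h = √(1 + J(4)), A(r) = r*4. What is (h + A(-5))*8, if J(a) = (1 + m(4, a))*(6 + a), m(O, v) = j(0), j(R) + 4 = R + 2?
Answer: -160 + 24*I ≈ -160.0 + 24.0*I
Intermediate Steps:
A(r) = 4*r
j(R) = -2 + R (j(R) = -4 + (R + 2) = -4 + (2 + R) = -2 + R)
m(O, v) = -2 (m(O, v) = -2 + 0 = -2)
J(a) = -6 - a (J(a) = (1 - 2)*(6 + a) = -(6 + a) = -6 - a)
h = 3*I (h = √(1 + (-6 - 1*4)) = √(1 + (-6 - 4)) = √(1 - 10) = √(-9) = 3*I ≈ 3.0*I)
(h + A(-5))*8 = (3*I + 4*(-5))*8 = (3*I - 20)*8 = (-20 + 3*I)*8 = -160 + 24*I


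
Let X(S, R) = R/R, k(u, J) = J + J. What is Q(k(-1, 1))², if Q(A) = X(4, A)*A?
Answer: 4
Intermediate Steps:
k(u, J) = 2*J
X(S, R) = 1
Q(A) = A (Q(A) = 1*A = A)
Q(k(-1, 1))² = (2*1)² = 2² = 4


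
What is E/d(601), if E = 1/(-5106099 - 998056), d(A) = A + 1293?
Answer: -1/11561269570 ≈ -8.6496e-11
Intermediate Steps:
d(A) = 1293 + A
E = -1/6104155 (E = 1/(-6104155) = -1/6104155 ≈ -1.6382e-7)
E/d(601) = -1/(6104155*(1293 + 601)) = -1/6104155/1894 = -1/6104155*1/1894 = -1/11561269570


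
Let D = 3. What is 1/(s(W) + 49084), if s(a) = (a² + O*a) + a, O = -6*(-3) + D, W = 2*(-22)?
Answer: 1/50052 ≈ 1.9979e-5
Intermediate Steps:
W = -44
O = 21 (O = -6*(-3) + 3 = 18 + 3 = 21)
s(a) = a² + 22*a (s(a) = (a² + 21*a) + a = a² + 22*a)
1/(s(W) + 49084) = 1/(-44*(22 - 44) + 49084) = 1/(-44*(-22) + 49084) = 1/(968 + 49084) = 1/50052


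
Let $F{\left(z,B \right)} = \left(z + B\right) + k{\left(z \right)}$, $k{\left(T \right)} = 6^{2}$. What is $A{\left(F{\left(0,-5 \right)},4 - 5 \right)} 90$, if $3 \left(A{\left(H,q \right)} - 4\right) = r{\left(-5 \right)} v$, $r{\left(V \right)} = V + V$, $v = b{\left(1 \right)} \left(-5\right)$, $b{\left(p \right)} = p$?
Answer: $1860$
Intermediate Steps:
$k{\left(T \right)} = 36$
$F{\left(z,B \right)} = 36 + B + z$ ($F{\left(z,B \right)} = \left(z + B\right) + 36 = \left(B + z\right) + 36 = 36 + B + z$)
$v = -5$ ($v = 1 \left(-5\right) = -5$)
$r{\left(V \right)} = 2 V$
$A{\left(H,q \right)} = \frac{62}{3}$ ($A{\left(H,q \right)} = 4 + \frac{2 \left(-5\right) \left(-5\right)}{3} = 4 + \frac{\left(-10\right) \left(-5\right)}{3} = 4 + \frac{1}{3} \cdot 50 = 4 + \frac{50}{3} = \frac{62}{3}$)
$A{\left(F{\left(0,-5 \right)},4 - 5 \right)} 90 = \frac{62}{3} \cdot 90 = 1860$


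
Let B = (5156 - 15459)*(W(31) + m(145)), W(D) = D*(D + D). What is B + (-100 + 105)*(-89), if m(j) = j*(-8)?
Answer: -7851331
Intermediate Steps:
m(j) = -8*j
W(D) = 2*D² (W(D) = D*(2*D) = 2*D²)
B = -7850886 (B = (5156 - 15459)*(2*31² - 8*145) = -10303*(2*961 - 1160) = -10303*(1922 - 1160) = -10303*762 = -7850886)
B + (-100 + 105)*(-89) = -7850886 + (-100 + 105)*(-89) = -7850886 + 5*(-89) = -7850886 - 445 = -7851331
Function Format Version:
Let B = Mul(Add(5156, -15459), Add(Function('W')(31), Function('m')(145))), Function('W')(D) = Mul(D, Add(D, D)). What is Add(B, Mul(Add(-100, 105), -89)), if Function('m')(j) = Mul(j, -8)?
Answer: -7851331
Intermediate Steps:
Function('m')(j) = Mul(-8, j)
Function('W')(D) = Mul(2, Pow(D, 2)) (Function('W')(D) = Mul(D, Mul(2, D)) = Mul(2, Pow(D, 2)))
B = -7850886 (B = Mul(Add(5156, -15459), Add(Mul(2, Pow(31, 2)), Mul(-8, 145))) = Mul(-10303, Add(Mul(2, 961), -1160)) = Mul(-10303, Add(1922, -1160)) = Mul(-10303, 762) = -7850886)
Add(B, Mul(Add(-100, 105), -89)) = Add(-7850886, Mul(Add(-100, 105), -89)) = Add(-7850886, Mul(5, -89)) = Add(-7850886, -445) = -7851331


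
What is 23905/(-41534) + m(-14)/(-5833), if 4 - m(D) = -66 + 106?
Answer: -7260139/12750938 ≈ -0.56938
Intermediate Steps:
m(D) = -36 (m(D) = 4 - (-66 + 106) = 4 - 1*40 = 4 - 40 = -36)
23905/(-41534) + m(-14)/(-5833) = 23905/(-41534) - 36/(-5833) = 23905*(-1/41534) - 36*(-1/5833) = -23905/41534 + 36/5833 = -7260139/12750938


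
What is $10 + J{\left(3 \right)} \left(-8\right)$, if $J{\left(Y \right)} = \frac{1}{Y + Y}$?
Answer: $\frac{26}{3} \approx 8.6667$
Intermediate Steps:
$J{\left(Y \right)} = \frac{1}{2 Y}$
$10 + J{\left(3 \right)} \left(-8\right) = 10 + \frac{1}{2 \cdot 3} \left(-8\right) = 10 + \frac{1}{2} \cdot \frac{1}{3} \left(-8\right) = 10 + \frac{1}{6} \left(-8\right) = 10 - \frac{4}{3} = \frac{26}{3}$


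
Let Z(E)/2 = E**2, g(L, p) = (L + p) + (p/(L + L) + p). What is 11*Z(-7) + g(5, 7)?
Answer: 10977/10 ≈ 1097.7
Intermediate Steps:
g(L, p) = L + 2*p + p/(2*L) (g(L, p) = (L + p) + (p/((2*L)) + p) = (L + p) + ((1/(2*L))*p + p) = (L + p) + (p/(2*L) + p) = (L + p) + (p + p/(2*L)) = L + 2*p + p/(2*L))
Z(E) = 2*E**2
11*Z(-7) + g(5, 7) = 11*(2*(-7)**2) + (5 + 2*7 + (1/2)*7/5) = 11*(2*49) + (5 + 14 + (1/2)*7*(1/5)) = 11*98 + (5 + 14 + 7/10) = 1078 + 197/10 = 10977/10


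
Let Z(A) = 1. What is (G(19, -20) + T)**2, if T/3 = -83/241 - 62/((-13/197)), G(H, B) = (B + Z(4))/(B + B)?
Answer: 124721227719791329/15705102400 ≈ 7.9414e+6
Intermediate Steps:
G(H, B) = (1 + B)/(2*B) (G(H, B) = (B + 1)/(B + B) = (1 + B)/((2*B)) = (1 + B)*(1/(2*B)) = (1 + B)/(2*B))
T = 8827485/3133 (T = 3*(-83/241 - 62/((-13/197))) = 3*(-83*1/241 - 62/((-13*1/197))) = 3*(-83/241 - 62/(-13/197)) = 3*(-83/241 - 62*(-197/13)) = 3*(-83/241 + 12214/13) = 3*(2942495/3133) = 8827485/3133 ≈ 2817.6)
(G(19, -20) + T)**2 = ((1/2)*(1 - 20)/(-20) + 8827485/3133)**2 = ((1/2)*(-1/20)*(-19) + 8827485/3133)**2 = (19/40 + 8827485/3133)**2 = (353158927/125320)**2 = 124721227719791329/15705102400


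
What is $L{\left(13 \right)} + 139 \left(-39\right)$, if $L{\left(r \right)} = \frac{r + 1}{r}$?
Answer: $- \frac{70459}{13} \approx -5419.9$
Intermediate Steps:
$L{\left(r \right)} = \frac{1 + r}{r}$
$L{\left(13 \right)} + 139 \left(-39\right) = \frac{1 + 13}{13} + 139 \left(-39\right) = \frac{1}{13} \cdot 14 - 5421 = \frac{14}{13} - 5421 = - \frac{70459}{13}$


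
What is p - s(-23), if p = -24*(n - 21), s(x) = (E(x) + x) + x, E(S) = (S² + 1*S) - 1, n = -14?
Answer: 381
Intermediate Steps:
E(S) = -1 + S + S² (E(S) = (S² + S) - 1 = (S + S²) - 1 = -1 + S + S²)
s(x) = -1 + x² + 3*x (s(x) = ((-1 + x + x²) + x) + x = (-1 + x² + 2*x) + x = -1 + x² + 3*x)
p = 840 (p = -24*(-14 - 21) = -24*(-35) = 840)
p - s(-23) = 840 - (-1 + (-23)² + 3*(-23)) = 840 - (-1 + 529 - 69) = 840 - 1*459 = 840 - 459 = 381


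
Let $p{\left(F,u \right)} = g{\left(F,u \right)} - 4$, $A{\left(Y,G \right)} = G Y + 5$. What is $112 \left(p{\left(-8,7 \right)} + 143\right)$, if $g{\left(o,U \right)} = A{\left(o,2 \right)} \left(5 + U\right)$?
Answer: $784$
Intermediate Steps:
$A{\left(Y,G \right)} = 5 + G Y$
$g{\left(o,U \right)} = \left(5 + U\right) \left(5 + 2 o\right)$ ($g{\left(o,U \right)} = \left(5 + 2 o\right) \left(5 + U\right) = \left(5 + U\right) \left(5 + 2 o\right)$)
$p{\left(F,u \right)} = -4 + \left(5 + u\right) \left(5 + 2 F\right)$ ($p{\left(F,u \right)} = \left(5 + u\right) \left(5 + 2 F\right) - 4 = -4 + \left(5 + u\right) \left(5 + 2 F\right)$)
$112 \left(p{\left(-8,7 \right)} + 143\right) = 112 \left(\left(-4 + \left(5 + 7\right) \left(5 + 2 \left(-8\right)\right)\right) + 143\right) = 112 \left(\left(-4 + 12 \left(5 - 16\right)\right) + 143\right) = 112 \left(\left(-4 + 12 \left(-11\right)\right) + 143\right) = 112 \left(\left(-4 - 132\right) + 143\right) = 112 \left(-136 + 143\right) = 112 \cdot 7 = 784$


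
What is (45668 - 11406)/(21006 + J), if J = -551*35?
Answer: 34262/1721 ≈ 19.908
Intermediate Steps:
J = -19285
(45668 - 11406)/(21006 + J) = (45668 - 11406)/(21006 - 19285) = 34262/1721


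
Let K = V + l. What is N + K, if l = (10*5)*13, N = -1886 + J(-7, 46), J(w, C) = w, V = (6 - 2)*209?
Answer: -407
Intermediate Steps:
V = 836 (V = 4*209 = 836)
N = -1893 (N = -1886 - 7 = -1893)
l = 650 (l = 50*13 = 650)
K = 1486 (K = 836 + 650 = 1486)
N + K = -1893 + 1486 = -407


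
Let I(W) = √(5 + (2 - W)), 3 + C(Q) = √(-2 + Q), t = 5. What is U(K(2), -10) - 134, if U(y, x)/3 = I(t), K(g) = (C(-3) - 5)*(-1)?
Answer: -134 + 3*√2 ≈ -129.76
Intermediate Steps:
C(Q) = -3 + √(-2 + Q)
K(g) = 8 - I*√5 (K(g) = ((-3 + √(-2 - 3)) - 5)*(-1) = ((-3 + √(-5)) - 5)*(-1) = ((-3 + I*√5) - 5)*(-1) = (-8 + I*√5)*(-1) = 8 - I*√5)
I(W) = √(7 - W)
U(y, x) = 3*√2 (U(y, x) = 3*√(7 - 1*5) = 3*√(7 - 5) = 3*√2)
U(K(2), -10) - 134 = 3*√2 - 134 = -134 + 3*√2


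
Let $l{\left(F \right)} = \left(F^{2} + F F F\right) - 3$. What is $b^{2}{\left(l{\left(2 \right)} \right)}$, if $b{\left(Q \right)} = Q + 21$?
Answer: $900$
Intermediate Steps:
$l{\left(F \right)} = -3 + F^{2} + F^{3}$ ($l{\left(F \right)} = \left(F^{2} + F^{2} F\right) - 3 = \left(F^{2} + F^{3}\right) - 3 = -3 + F^{2} + F^{3}$)
$b{\left(Q \right)} = 21 + Q$
$b^{2}{\left(l{\left(2 \right)} \right)} = \left(21 + \left(-3 + 2^{2} + 2^{3}\right)\right)^{2} = \left(21 + \left(-3 + 4 + 8\right)\right)^{2} = \left(21 + 9\right)^{2} = 30^{2} = 900$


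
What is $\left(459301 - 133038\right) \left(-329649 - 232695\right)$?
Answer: $-183472040472$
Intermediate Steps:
$\left(459301 - 133038\right) \left(-329649 - 232695\right) = 326263 \left(-562344\right) = -183472040472$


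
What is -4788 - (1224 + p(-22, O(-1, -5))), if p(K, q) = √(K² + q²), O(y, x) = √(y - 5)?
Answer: -6012 - √478 ≈ -6033.9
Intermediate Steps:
O(y, x) = √(-5 + y)
-4788 - (1224 + p(-22, O(-1, -5))) = -4788 - (1224 + √((-22)² + (√(-5 - 1))²)) = -4788 - (1224 + √(484 + (√(-6))²)) = -4788 - (1224 + √(484 + (I*√6)²)) = -4788 - (1224 + √(484 - 6)) = -4788 - (1224 + √478) = -4788 + (-1224 - √478) = -6012 - √478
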